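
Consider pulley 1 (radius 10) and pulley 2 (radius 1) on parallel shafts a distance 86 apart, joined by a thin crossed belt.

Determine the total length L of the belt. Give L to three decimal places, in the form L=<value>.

L=207.966

crossed belt: β = asin((r1+r2)/C) = asin(11/86) = 7.3487°
wrap1 = wrap2 = π + 2β = 194.6973°
tangent length = C·cosβ = 85.2936
L = (r1+r2)·wrap + 2·C·cosβ = 11·3.3981 + 2·85.2936 = 207.9664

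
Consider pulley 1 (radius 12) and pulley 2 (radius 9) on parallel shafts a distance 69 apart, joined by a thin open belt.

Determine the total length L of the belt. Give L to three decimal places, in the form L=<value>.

L=204.104

open belt: β = asin((r2−r1)/C) = asin(-3/69) = -2.4919°
wrap1 = π − 2β = 184.9838°
wrap2 = π + 2β = 175.0162°
tangent length = C·cosβ = 68.9348
L = r1·wrap1 + r2·wrap2 + 2·C·cosβ = 12·3.2286 + 9·3.0546 + 2·68.9348 = 204.1039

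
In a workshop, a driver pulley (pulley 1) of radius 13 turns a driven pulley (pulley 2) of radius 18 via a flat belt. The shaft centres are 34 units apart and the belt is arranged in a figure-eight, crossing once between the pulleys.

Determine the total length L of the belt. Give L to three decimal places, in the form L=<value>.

L=196.467

crossed belt: β = asin((r1+r2)/C) = asin(31/34) = 65.7504°
wrap1 = wrap2 = π + 2β = 311.5007°
tangent length = C·cosβ = 13.9642
L = (r1+r2)·wrap + 2·C·cosβ = 31·5.4367 + 2·13.9642 = 196.4666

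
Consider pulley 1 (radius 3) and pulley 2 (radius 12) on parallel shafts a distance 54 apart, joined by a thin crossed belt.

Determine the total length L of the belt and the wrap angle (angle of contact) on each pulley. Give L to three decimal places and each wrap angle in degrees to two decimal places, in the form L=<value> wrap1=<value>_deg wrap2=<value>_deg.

crossed belt: β = asin((r1+r2)/C) = asin(15/54) = 16.1276°
wrap1 = wrap2 = π + 2β = 212.2552°
tangent length = C·cosβ = 51.8748
L = (r1+r2)·wrap + 2·C·cosβ = 15·3.7046 + 2·51.8748 = 159.3180

L=159.318 wrap1=212.26_deg wrap2=212.26_deg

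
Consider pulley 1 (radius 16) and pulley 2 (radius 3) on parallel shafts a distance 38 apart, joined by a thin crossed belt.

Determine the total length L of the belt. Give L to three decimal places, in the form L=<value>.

L=145.405

crossed belt: β = asin((r1+r2)/C) = asin(19/38) = 30.0000°
wrap1 = wrap2 = π + 2β = 240.0000°
tangent length = C·cosβ = 32.9090
L = (r1+r2)·wrap + 2·C·cosβ = 19·4.1888 + 2·32.9090 = 145.4049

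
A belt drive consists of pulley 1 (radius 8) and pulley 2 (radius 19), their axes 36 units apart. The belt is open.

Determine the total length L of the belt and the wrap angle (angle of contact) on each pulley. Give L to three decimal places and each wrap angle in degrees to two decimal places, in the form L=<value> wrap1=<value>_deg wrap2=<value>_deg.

L=160.211 wrap1=144.42_deg wrap2=215.58_deg

open belt: β = asin((r2−r1)/C) = asin(11/36) = 17.7916°
wrap1 = π − 2β = 144.4168°
wrap2 = π + 2β = 215.5832°
tangent length = C·cosβ = 34.2783
L = r1·wrap1 + r2·wrap2 + 2·C·cosβ = 8·2.5205 + 19·3.7626 + 2·34.2783 = 160.2110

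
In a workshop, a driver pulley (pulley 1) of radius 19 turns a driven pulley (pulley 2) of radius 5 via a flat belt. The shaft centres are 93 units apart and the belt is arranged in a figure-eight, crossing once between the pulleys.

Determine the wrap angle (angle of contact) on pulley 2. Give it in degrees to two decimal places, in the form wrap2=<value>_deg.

crossed belt: β = asin((r1+r2)/C) = asin(24/93) = 14.9552°
wrap1 = wrap2 = π + 2β = 209.9105°

wrap2=209.91_deg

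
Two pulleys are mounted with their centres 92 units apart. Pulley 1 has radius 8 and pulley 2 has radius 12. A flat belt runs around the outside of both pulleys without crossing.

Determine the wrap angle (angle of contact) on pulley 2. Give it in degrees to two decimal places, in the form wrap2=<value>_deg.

open belt: β = asin((r2−r1)/C) = asin(4/92) = 2.4919°
wrap1 = π − 2β = 175.0162°
wrap2 = π + 2β = 184.9838°

wrap2=184.98_deg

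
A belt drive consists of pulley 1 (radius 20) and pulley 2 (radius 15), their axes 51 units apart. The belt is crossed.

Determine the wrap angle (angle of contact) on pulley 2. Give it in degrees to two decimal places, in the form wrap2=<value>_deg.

crossed belt: β = asin((r1+r2)/C) = asin(35/51) = 43.3359°
wrap1 = wrap2 = π + 2β = 266.6718°

wrap2=266.67_deg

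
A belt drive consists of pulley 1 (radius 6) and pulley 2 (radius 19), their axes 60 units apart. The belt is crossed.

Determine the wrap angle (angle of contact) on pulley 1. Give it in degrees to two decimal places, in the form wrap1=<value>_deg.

crossed belt: β = asin((r1+r2)/C) = asin(25/60) = 24.6243°
wrap1 = wrap2 = π + 2β = 229.2486°

wrap1=229.25_deg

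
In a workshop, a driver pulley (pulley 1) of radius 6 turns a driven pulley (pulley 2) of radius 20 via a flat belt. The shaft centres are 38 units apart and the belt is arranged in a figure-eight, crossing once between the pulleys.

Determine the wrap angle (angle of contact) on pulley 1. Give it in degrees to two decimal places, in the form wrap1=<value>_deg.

crossed belt: β = asin((r1+r2)/C) = asin(26/38) = 43.1736°
wrap1 = wrap2 = π + 2β = 266.3471°

wrap1=266.35_deg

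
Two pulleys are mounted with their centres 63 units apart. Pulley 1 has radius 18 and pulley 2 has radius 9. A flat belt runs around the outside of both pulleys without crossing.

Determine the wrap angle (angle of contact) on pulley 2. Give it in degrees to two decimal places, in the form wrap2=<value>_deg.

wrap2=163.57_deg

open belt: β = asin((r2−r1)/C) = asin(-9/63) = -8.2132°
wrap1 = π − 2β = 196.4264°
wrap2 = π + 2β = 163.5736°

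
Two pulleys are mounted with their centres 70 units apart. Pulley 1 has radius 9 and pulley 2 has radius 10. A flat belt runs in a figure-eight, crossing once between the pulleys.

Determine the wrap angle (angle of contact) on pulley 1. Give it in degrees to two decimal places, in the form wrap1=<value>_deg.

wrap1=211.50_deg

crossed belt: β = asin((r1+r2)/C) = asin(19/70) = 15.7493°
wrap1 = wrap2 = π + 2β = 211.4986°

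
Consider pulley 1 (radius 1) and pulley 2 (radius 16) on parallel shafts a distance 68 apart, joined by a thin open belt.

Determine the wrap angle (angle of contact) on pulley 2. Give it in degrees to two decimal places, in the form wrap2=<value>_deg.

open belt: β = asin((r2−r1)/C) = asin(15/68) = 12.7436°
wrap1 = π − 2β = 154.5128°
wrap2 = π + 2β = 205.4872°

wrap2=205.49_deg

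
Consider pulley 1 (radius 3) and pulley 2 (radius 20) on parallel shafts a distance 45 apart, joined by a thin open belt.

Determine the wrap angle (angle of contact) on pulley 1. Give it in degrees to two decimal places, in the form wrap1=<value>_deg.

wrap1=135.61_deg

open belt: β = asin((r2−r1)/C) = asin(17/45) = 22.1961°
wrap1 = π − 2β = 135.6078°
wrap2 = π + 2β = 224.3922°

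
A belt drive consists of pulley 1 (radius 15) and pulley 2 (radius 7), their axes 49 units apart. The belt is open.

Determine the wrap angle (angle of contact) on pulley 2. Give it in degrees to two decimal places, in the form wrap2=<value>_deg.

open belt: β = asin((r2−r1)/C) = asin(-8/49) = -9.3965°
wrap1 = π − 2β = 198.7930°
wrap2 = π + 2β = 161.2070°

wrap2=161.21_deg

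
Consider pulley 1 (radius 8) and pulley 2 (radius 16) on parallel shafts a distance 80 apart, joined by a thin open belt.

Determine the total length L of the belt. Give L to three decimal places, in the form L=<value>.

open belt: β = asin((r2−r1)/C) = asin(8/80) = 5.7392°
wrap1 = π − 2β = 168.5217°
wrap2 = π + 2β = 191.4783°
tangent length = C·cosβ = 79.5990
L = r1·wrap1 + r2·wrap2 + 2·C·cosβ = 8·2.9413 + 16·3.3419 + 2·79.5990 = 236.1989

L=236.199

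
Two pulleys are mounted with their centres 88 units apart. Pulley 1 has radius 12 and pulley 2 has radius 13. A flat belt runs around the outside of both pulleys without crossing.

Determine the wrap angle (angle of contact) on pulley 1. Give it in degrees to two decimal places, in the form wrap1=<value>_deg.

wrap1=178.70_deg

open belt: β = asin((r2−r1)/C) = asin(1/88) = 0.6511°
wrap1 = π − 2β = 178.6978°
wrap2 = π + 2β = 181.3022°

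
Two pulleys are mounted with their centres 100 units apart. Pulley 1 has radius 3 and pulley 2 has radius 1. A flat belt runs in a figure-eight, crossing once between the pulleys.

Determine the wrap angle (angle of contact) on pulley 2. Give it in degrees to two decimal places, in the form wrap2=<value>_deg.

wrap2=184.58_deg

crossed belt: β = asin((r1+r2)/C) = asin(4/100) = 2.2924°
wrap1 = wrap2 = π + 2β = 184.5849°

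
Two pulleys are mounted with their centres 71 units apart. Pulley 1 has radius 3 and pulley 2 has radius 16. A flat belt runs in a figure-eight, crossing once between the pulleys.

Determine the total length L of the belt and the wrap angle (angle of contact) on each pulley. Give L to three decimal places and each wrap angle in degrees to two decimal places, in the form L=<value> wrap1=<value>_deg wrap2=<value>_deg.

crossed belt: β = asin((r1+r2)/C) = asin(19/71) = 15.5218°
wrap1 = wrap2 = π + 2β = 211.0437°
tangent length = C·cosβ = 68.4105
L = (r1+r2)·wrap + 2·C·cosβ = 19·3.6834 + 2·68.4105 = 206.8058

L=206.806 wrap1=211.04_deg wrap2=211.04_deg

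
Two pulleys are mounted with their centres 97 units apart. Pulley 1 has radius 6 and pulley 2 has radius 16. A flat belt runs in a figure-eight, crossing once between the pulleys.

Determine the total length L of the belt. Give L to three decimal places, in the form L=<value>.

crossed belt: β = asin((r1+r2)/C) = asin(22/97) = 13.1090°
wrap1 = wrap2 = π + 2β = 206.2180°
tangent length = C·cosβ = 94.4722
L = (r1+r2)·wrap + 2·C·cosβ = 22·3.5992 + 2·94.4722 = 268.1265

L=268.126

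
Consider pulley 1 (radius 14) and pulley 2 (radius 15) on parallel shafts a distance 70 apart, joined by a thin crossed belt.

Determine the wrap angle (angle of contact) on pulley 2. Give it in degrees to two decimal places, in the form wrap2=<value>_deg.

crossed belt: β = asin((r1+r2)/C) = asin(29/70) = 24.4743°
wrap1 = wrap2 = π + 2β = 228.9487°

wrap2=228.95_deg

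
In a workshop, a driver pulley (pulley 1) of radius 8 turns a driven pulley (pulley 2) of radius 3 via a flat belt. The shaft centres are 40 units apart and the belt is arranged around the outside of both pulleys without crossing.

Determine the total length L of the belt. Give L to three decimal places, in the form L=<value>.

open belt: β = asin((r2−r1)/C) = asin(-5/40) = -7.1808°
wrap1 = π − 2β = 194.3615°
wrap2 = π + 2β = 165.6385°
tangent length = C·cosβ = 39.6863
L = r1·wrap1 + r2·wrap2 + 2·C·cosβ = 8·3.3922 + 3·2.8909 + 2·39.6863 = 115.1833

L=115.183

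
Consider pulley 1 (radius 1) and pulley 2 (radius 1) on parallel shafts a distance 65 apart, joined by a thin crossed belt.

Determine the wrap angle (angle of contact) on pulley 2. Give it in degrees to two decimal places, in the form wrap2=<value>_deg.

wrap2=183.53_deg

crossed belt: β = asin((r1+r2)/C) = asin(2/65) = 1.7632°
wrap1 = wrap2 = π + 2β = 183.5265°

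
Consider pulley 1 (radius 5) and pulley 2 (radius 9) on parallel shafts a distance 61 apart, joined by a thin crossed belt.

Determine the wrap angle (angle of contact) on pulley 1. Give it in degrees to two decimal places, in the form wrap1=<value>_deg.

wrap1=206.54_deg

crossed belt: β = asin((r1+r2)/C) = asin(14/61) = 13.2681°
wrap1 = wrap2 = π + 2β = 206.5362°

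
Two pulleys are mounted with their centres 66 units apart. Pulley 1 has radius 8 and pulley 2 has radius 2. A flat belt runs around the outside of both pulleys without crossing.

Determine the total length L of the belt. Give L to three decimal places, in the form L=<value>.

open belt: β = asin((r2−r1)/C) = asin(-6/66) = -5.2159°
wrap1 = π − 2β = 190.4318°
wrap2 = π + 2β = 169.5682°
tangent length = C·cosβ = 65.7267
L = r1·wrap1 + r2·wrap2 + 2·C·cosβ = 8·3.3237 + 2·2.9595 + 2·65.7267 = 163.9618

L=163.962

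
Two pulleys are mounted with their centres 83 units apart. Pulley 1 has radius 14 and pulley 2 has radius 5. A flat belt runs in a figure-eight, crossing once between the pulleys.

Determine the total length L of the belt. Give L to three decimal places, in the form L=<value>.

crossed belt: β = asin((r1+r2)/C) = asin(19/83) = 13.2332°
wrap1 = wrap2 = π + 2β = 206.4665°
tangent length = C·cosβ = 80.7960
L = (r1+r2)·wrap + 2·C·cosβ = 19·3.6035 + 2·80.7960 = 230.0590

L=230.059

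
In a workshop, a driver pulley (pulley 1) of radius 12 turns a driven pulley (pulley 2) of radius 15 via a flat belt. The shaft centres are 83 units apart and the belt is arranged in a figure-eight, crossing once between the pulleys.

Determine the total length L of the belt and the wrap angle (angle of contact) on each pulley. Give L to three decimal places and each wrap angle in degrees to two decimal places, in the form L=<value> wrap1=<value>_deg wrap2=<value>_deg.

L=259.686 wrap1=217.97_deg wrap2=217.97_deg

crossed belt: β = asin((r1+r2)/C) = asin(27/83) = 18.9838°
wrap1 = wrap2 = π + 2β = 217.9676°
tangent length = C·cosβ = 78.4857
L = (r1+r2)·wrap + 2·C·cosβ = 27·3.8043 + 2·78.4857 = 259.6862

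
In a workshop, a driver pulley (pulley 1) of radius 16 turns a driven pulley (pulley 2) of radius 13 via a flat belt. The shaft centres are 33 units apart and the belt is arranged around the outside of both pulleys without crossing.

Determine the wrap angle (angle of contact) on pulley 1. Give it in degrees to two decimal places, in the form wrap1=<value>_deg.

open belt: β = asin((r2−r1)/C) = asin(-3/33) = -5.2159°
wrap1 = π − 2β = 190.4318°
wrap2 = π + 2β = 169.5682°

wrap1=190.43_deg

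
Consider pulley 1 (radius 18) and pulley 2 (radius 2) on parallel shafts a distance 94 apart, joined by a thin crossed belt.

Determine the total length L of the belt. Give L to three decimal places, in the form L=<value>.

L=255.103

crossed belt: β = asin((r1+r2)/C) = asin(20/94) = 12.2845°
wrap1 = wrap2 = π + 2β = 204.5690°
tangent length = C·cosβ = 91.8477
L = (r1+r2)·wrap + 2·C·cosβ = 20·3.5704 + 2·91.8477 = 255.1034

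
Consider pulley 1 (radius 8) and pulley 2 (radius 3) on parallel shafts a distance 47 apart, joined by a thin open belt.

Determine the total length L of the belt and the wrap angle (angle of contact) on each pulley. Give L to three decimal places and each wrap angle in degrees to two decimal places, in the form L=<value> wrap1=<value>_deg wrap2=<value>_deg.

L=129.090 wrap1=192.21_deg wrap2=167.79_deg

open belt: β = asin((r2−r1)/C) = asin(-5/47) = -6.1069°
wrap1 = π − 2β = 192.2137°
wrap2 = π + 2β = 167.7863°
tangent length = C·cosβ = 46.7333
L = r1·wrap1 + r2·wrap2 + 2·C·cosβ = 8·3.3548 + 3·2.9284 + 2·46.7333 = 129.0899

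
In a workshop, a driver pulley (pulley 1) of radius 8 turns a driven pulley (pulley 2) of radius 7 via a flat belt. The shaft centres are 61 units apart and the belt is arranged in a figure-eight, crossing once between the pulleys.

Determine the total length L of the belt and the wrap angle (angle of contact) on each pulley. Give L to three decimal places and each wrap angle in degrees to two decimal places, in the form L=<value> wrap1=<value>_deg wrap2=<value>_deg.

crossed belt: β = asin((r1+r2)/C) = asin(15/61) = 14.2351°
wrap1 = wrap2 = π + 2β = 208.4702°
tangent length = C·cosβ = 59.1270
L = (r1+r2)·wrap + 2·C·cosβ = 15·3.6385 + 2·59.1270 = 172.8313

L=172.831 wrap1=208.47_deg wrap2=208.47_deg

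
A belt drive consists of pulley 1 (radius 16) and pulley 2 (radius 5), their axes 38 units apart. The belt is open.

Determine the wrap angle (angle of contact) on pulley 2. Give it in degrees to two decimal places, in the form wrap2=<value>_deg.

wrap2=146.35_deg

open belt: β = asin((r2−r1)/C) = asin(-11/38) = -16.8264°
wrap1 = π − 2β = 213.6529°
wrap2 = π + 2β = 146.3471°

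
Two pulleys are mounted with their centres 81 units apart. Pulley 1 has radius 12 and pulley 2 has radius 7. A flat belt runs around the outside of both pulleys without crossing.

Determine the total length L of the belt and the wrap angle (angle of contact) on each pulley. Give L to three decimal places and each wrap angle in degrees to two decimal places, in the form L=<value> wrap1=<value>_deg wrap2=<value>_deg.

open belt: β = asin((r2−r1)/C) = asin(-5/81) = -3.5390°
wrap1 = π − 2β = 187.0781°
wrap2 = π + 2β = 172.9219°
tangent length = C·cosβ = 80.8455
L = r1·wrap1 + r2·wrap2 + 2·C·cosβ = 12·3.2651 + 7·3.0181 + 2·80.8455 = 221.9990

L=221.999 wrap1=187.08_deg wrap2=172.92_deg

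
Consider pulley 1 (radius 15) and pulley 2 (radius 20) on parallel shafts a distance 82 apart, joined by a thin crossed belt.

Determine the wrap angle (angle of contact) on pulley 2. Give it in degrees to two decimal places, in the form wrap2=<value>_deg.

wrap2=230.53_deg

crossed belt: β = asin((r1+r2)/C) = asin(35/82) = 25.2665°
wrap1 = wrap2 = π + 2β = 230.5330°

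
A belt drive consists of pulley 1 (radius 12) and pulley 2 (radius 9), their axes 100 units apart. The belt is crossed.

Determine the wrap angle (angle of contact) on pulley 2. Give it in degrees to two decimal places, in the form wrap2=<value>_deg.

crossed belt: β = asin((r1+r2)/C) = asin(21/100) = 12.1224°
wrap1 = wrap2 = π + 2β = 204.2447°

wrap2=204.24_deg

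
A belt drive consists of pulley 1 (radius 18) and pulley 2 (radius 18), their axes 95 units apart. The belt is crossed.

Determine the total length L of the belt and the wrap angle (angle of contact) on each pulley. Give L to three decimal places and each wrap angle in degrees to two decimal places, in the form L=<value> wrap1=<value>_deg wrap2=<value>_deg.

L=316.910 wrap1=224.54_deg wrap2=224.54_deg

crossed belt: β = asin((r1+r2)/C) = asin(36/95) = 22.2685°
wrap1 = wrap2 = π + 2β = 224.5370°
tangent length = C·cosβ = 87.9147
L = (r1+r2)·wrap + 2·C·cosβ = 36·3.9189 + 2·87.9147 = 316.9102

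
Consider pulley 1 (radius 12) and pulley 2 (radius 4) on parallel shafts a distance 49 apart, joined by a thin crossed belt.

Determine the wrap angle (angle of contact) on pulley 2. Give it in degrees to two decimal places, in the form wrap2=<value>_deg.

crossed belt: β = asin((r1+r2)/C) = asin(16/49) = 19.0583°
wrap1 = wrap2 = π + 2β = 218.1167°

wrap2=218.12_deg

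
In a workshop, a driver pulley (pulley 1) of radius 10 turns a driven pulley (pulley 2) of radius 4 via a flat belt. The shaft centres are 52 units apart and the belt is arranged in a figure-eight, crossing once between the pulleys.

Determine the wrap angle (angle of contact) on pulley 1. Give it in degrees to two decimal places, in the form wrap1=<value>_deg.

crossed belt: β = asin((r1+r2)/C) = asin(14/52) = 15.6185°
wrap1 = wrap2 = π + 2β = 211.2370°

wrap1=211.24_deg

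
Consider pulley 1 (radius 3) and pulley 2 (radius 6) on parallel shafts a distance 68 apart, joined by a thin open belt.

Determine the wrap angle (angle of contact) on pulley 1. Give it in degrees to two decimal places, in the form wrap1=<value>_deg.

wrap1=174.94_deg

open belt: β = asin((r2−r1)/C) = asin(3/68) = 2.5286°
wrap1 = π − 2β = 174.9428°
wrap2 = π + 2β = 185.0572°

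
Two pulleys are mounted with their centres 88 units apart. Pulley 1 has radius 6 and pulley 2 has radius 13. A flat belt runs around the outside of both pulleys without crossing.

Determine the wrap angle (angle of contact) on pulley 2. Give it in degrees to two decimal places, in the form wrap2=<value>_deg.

open belt: β = asin((r2−r1)/C) = asin(7/88) = 4.5624°
wrap1 = π − 2β = 170.8751°
wrap2 = π + 2β = 189.1249°

wrap2=189.12_deg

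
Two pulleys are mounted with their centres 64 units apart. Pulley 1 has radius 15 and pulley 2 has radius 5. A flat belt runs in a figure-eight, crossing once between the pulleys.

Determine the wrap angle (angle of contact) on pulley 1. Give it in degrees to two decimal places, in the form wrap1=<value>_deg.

crossed belt: β = asin((r1+r2)/C) = asin(20/64) = 18.2100°
wrap1 = wrap2 = π + 2β = 216.4199°

wrap1=216.42_deg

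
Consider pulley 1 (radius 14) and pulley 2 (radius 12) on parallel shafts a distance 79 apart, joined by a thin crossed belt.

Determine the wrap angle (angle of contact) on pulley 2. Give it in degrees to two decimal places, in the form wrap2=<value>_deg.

wrap2=218.43_deg

crossed belt: β = asin((r1+r2)/C) = asin(26/79) = 19.2150°
wrap1 = wrap2 = π + 2β = 218.4300°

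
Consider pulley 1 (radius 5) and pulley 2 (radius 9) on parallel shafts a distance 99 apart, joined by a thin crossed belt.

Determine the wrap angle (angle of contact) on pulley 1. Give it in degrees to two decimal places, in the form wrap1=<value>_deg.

wrap1=196.26_deg

crossed belt: β = asin((r1+r2)/C) = asin(14/99) = 8.1297°
wrap1 = wrap2 = π + 2β = 196.2594°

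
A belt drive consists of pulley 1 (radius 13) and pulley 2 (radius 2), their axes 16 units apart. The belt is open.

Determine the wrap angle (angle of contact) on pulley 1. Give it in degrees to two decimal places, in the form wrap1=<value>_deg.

wrap1=266.87_deg

open belt: β = asin((r2−r1)/C) = asin(-11/16) = -43.4325°
wrap1 = π − 2β = 266.8651°
wrap2 = π + 2β = 93.1349°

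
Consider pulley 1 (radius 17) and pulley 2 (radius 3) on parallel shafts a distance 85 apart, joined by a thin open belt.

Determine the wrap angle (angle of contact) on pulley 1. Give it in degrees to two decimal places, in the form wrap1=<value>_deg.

open belt: β = asin((r2−r1)/C) = asin(-14/85) = -9.4801°
wrap1 = π − 2β = 198.9603°
wrap2 = π + 2β = 161.0397°

wrap1=198.96_deg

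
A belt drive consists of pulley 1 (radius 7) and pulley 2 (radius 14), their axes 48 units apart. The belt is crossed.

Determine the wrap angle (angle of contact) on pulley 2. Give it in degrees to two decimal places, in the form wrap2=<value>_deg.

wrap2=231.89_deg

crossed belt: β = asin((r1+r2)/C) = asin(21/48) = 25.9445°
wrap1 = wrap2 = π + 2β = 231.8890°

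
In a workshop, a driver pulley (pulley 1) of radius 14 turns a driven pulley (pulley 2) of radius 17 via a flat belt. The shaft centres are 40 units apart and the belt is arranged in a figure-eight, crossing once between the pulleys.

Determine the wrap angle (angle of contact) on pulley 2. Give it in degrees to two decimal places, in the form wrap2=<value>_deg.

wrap2=281.61_deg

crossed belt: β = asin((r1+r2)/C) = asin(31/40) = 50.8050°
wrap1 = wrap2 = π + 2β = 281.6101°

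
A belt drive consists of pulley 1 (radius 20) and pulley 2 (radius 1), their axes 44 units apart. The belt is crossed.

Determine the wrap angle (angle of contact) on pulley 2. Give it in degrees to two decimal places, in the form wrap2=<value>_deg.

crossed belt: β = asin((r1+r2)/C) = asin(21/44) = 28.5074°
wrap1 = wrap2 = π + 2β = 237.0149°

wrap2=237.01_deg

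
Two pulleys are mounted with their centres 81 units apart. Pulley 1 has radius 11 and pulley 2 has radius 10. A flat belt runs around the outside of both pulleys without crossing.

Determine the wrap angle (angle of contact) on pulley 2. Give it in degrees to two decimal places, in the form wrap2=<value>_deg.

wrap2=178.59_deg

open belt: β = asin((r2−r1)/C) = asin(-1/81) = -0.7074°
wrap1 = π − 2β = 181.4147°
wrap2 = π + 2β = 178.5853°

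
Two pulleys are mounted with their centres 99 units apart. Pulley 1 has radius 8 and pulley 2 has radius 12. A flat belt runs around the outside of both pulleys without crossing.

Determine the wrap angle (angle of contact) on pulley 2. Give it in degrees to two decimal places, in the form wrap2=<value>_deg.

open belt: β = asin((r2−r1)/C) = asin(4/99) = 2.3156°
wrap1 = π − 2β = 175.3688°
wrap2 = π + 2β = 184.6312°

wrap2=184.63_deg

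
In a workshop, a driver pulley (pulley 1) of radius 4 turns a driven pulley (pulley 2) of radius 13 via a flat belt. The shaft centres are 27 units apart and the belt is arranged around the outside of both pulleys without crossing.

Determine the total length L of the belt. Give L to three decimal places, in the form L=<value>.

open belt: β = asin((r2−r1)/C) = asin(9/27) = 19.4712°
wrap1 = π − 2β = 141.0576°
wrap2 = π + 2β = 218.9424°
tangent length = C·cosβ = 25.4558
L = r1·wrap1 + r2·wrap2 + 2·C·cosβ = 4·2.4619 + 13·3.8213 + 2·25.4558 = 110.4358

L=110.436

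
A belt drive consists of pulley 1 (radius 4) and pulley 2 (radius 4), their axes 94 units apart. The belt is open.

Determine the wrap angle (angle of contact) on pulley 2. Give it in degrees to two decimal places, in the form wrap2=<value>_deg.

open belt: β = asin((r2−r1)/C) = asin(0/94) = 0.0000°
wrap1 = π − 2β = 180.0000°
wrap2 = π + 2β = 180.0000°

wrap2=180.00_deg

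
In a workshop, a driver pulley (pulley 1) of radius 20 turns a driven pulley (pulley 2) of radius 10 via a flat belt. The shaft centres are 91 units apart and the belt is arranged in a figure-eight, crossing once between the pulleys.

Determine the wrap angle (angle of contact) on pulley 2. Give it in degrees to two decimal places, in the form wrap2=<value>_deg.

crossed belt: β = asin((r1+r2)/C) = asin(30/91) = 19.2488°
wrap1 = wrap2 = π + 2β = 218.4975°

wrap2=218.50_deg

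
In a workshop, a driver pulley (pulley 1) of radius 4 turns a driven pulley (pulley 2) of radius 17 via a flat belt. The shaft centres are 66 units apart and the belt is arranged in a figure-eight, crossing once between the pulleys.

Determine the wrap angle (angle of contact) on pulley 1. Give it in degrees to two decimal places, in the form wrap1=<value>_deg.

wrap1=217.11_deg

crossed belt: β = asin((r1+r2)/C) = asin(21/66) = 18.5530°
wrap1 = wrap2 = π + 2β = 217.1060°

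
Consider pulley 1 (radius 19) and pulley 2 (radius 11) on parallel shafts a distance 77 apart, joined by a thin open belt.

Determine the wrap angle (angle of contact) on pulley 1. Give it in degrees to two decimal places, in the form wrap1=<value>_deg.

wrap1=191.93_deg

open belt: β = asin((r2−r1)/C) = asin(-8/77) = -5.9636°
wrap1 = π − 2β = 191.9271°
wrap2 = π + 2β = 168.0729°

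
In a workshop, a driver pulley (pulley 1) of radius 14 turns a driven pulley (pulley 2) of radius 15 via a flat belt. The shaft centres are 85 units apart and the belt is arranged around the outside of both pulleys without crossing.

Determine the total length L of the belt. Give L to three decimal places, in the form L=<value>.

open belt: β = asin((r2−r1)/C) = asin(1/85) = 0.6741°
wrap1 = π − 2β = 178.6518°
wrap2 = π + 2β = 181.3482°
tangent length = C·cosβ = 84.9941
L = r1·wrap1 + r2·wrap2 + 2·C·cosβ = 14·3.1181 + 15·3.1651 + 2·84.9941 = 261.1180

L=261.118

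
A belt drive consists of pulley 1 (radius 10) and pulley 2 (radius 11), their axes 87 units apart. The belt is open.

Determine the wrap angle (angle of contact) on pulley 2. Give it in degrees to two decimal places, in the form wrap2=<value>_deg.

open belt: β = asin((r2−r1)/C) = asin(1/87) = 0.6586°
wrap1 = π − 2β = 178.6828°
wrap2 = π + 2β = 181.3172°

wrap2=181.32_deg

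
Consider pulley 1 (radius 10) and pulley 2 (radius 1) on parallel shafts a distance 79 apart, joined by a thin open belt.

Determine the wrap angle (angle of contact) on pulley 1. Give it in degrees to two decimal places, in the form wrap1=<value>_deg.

wrap1=193.08_deg

open belt: β = asin((r2−r1)/C) = asin(-9/79) = -6.5416°
wrap1 = π − 2β = 193.0831°
wrap2 = π + 2β = 166.9169°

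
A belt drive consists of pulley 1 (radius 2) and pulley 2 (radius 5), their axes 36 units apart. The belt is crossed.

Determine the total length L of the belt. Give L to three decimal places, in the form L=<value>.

L=95.357

crossed belt: β = asin((r1+r2)/C) = asin(7/36) = 11.2123°
wrap1 = wrap2 = π + 2β = 202.4245°
tangent length = C·cosβ = 35.3129
L = (r1+r2)·wrap + 2·C·cosβ = 7·3.5330 + 2·35.3129 = 95.3566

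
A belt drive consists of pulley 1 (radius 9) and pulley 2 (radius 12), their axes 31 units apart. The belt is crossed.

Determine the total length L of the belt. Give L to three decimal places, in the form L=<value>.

crossed belt: β = asin((r1+r2)/C) = asin(21/31) = 42.6423°
wrap1 = wrap2 = π + 2β = 265.2846°
tangent length = C·cosβ = 22.8035
L = (r1+r2)·wrap + 2·C·cosβ = 21·4.6301 + 2·22.8035 = 142.8389

L=142.839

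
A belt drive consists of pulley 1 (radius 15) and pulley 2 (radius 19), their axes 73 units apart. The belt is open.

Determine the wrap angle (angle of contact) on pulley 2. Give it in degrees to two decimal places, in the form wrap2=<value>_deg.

wrap2=186.28_deg

open belt: β = asin((r2−r1)/C) = asin(4/73) = 3.1411°
wrap1 = π − 2β = 173.7179°
wrap2 = π + 2β = 186.2821°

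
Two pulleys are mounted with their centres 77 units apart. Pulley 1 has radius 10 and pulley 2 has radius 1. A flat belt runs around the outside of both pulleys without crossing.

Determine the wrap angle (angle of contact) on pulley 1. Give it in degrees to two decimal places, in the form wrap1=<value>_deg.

wrap1=193.42_deg

open belt: β = asin((r2−r1)/C) = asin(-9/77) = -6.7123°
wrap1 = π − 2β = 193.4245°
wrap2 = π + 2β = 166.5755°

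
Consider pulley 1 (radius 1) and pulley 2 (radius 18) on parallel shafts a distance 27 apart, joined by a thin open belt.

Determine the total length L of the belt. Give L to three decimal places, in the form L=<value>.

open belt: β = asin((r2−r1)/C) = asin(17/27) = 39.0228°
wrap1 = π − 2β = 101.9544°
wrap2 = π + 2β = 258.0456°
tangent length = C·cosβ = 20.9762
L = r1·wrap1 + r2·wrap2 + 2·C·cosβ = 1·1.7794 + 18·4.5037 + 2·20.9762 = 124.7992

L=124.799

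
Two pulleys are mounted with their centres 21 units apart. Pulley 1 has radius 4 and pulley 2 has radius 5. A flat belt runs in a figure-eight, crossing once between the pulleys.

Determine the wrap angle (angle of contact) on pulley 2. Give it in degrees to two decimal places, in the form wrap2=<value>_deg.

crossed belt: β = asin((r1+r2)/C) = asin(9/21) = 25.3769°
wrap1 = wrap2 = π + 2β = 230.7539°

wrap2=230.75_deg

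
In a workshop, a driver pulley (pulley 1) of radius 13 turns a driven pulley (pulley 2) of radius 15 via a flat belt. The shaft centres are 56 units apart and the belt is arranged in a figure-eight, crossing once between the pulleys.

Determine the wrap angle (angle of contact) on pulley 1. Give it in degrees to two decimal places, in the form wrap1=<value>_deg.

wrap1=240.00_deg

crossed belt: β = asin((r1+r2)/C) = asin(28/56) = 30.0000°
wrap1 = wrap2 = π + 2β = 240.0000°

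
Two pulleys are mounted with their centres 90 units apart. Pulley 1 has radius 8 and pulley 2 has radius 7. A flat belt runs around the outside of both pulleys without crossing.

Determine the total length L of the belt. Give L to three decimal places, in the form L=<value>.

L=227.135

open belt: β = asin((r2−r1)/C) = asin(-1/90) = -0.6366°
wrap1 = π − 2β = 181.2733°
wrap2 = π + 2β = 178.7267°
tangent length = C·cosβ = 89.9944
L = r1·wrap1 + r2·wrap2 + 2·C·cosβ = 8·3.1638 + 7·3.1194 + 2·89.9944 = 227.1350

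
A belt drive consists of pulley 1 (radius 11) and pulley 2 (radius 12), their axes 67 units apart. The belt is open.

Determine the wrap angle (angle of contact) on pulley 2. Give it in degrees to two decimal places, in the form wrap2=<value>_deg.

wrap2=181.71_deg

open belt: β = asin((r2−r1)/C) = asin(1/67) = 0.8552°
wrap1 = π − 2β = 178.2896°
wrap2 = π + 2β = 181.7104°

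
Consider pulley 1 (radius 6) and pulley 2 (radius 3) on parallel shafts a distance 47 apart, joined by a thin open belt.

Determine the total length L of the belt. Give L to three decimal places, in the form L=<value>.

open belt: β = asin((r2−r1)/C) = asin(-3/47) = -3.6597°
wrap1 = π − 2β = 187.3193°
wrap2 = π + 2β = 172.6807°
tangent length = C·cosβ = 46.9042
L = r1·wrap1 + r2·wrap2 + 2·C·cosβ = 6·3.2693 + 3·3.0138 + 2·46.9042 = 122.4659

L=122.466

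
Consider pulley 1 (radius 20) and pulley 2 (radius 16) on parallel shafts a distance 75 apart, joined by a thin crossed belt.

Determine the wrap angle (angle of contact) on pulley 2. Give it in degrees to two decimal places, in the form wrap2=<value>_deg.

wrap2=237.37_deg

crossed belt: β = asin((r1+r2)/C) = asin(36/75) = 28.6854°
wrap1 = wrap2 = π + 2β = 237.3708°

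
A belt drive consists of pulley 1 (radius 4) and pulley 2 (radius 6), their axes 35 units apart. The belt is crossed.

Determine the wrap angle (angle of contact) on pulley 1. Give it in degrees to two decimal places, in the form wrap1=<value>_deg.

crossed belt: β = asin((r1+r2)/C) = asin(10/35) = 16.6015°
wrap1 = wrap2 = π + 2β = 213.2031°

wrap1=213.20_deg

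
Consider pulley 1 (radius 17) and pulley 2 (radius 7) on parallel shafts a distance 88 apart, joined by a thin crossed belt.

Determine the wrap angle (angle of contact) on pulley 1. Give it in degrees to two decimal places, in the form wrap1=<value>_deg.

crossed belt: β = asin((r1+r2)/C) = asin(24/88) = 15.8266°
wrap1 = wrap2 = π + 2β = 211.6532°

wrap1=211.65_deg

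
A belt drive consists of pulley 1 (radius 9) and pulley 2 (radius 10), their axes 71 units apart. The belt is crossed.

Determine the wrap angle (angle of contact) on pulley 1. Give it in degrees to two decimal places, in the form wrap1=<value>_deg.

crossed belt: β = asin((r1+r2)/C) = asin(19/71) = 15.5218°
wrap1 = wrap2 = π + 2β = 211.0437°

wrap1=211.04_deg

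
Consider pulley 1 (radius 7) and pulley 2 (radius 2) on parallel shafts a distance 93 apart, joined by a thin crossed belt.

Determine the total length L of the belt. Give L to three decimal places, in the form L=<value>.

crossed belt: β = asin((r1+r2)/C) = asin(9/93) = 5.5534°
wrap1 = wrap2 = π + 2β = 191.1069°
tangent length = C·cosβ = 92.5635
L = (r1+r2)·wrap + 2·C·cosβ = 9·3.3354 + 2·92.5635 = 215.1460

L=215.146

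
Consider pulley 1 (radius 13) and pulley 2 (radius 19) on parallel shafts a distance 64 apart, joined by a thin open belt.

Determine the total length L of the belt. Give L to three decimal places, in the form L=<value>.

L=229.094

open belt: β = asin((r2−r1)/C) = asin(6/64) = 5.3794°
wrap1 = π − 2β = 169.2412°
wrap2 = π + 2β = 190.7588°
tangent length = C·cosβ = 63.7181
L = r1·wrap1 + r2·wrap2 + 2·C·cosβ = 13·2.9538 + 19·3.3294 + 2·63.7181 = 229.0939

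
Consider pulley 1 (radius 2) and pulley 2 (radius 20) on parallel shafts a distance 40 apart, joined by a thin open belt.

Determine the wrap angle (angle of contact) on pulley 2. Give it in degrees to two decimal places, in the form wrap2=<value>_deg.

wrap2=233.49_deg

open belt: β = asin((r2−r1)/C) = asin(18/40) = 26.7437°
wrap1 = π − 2β = 126.5126°
wrap2 = π + 2β = 233.4874°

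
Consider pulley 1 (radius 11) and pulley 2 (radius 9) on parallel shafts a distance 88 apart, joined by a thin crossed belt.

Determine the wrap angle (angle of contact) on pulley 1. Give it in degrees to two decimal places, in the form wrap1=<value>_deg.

wrap1=206.27_deg

crossed belt: β = asin((r1+r2)/C) = asin(20/88) = 13.1366°
wrap1 = wrap2 = π + 2β = 206.2731°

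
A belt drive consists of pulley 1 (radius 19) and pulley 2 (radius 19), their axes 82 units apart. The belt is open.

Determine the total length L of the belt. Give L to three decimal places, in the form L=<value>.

L=283.381

open belt: β = asin((r2−r1)/C) = asin(0/82) = 0.0000°
wrap1 = π − 2β = 180.0000°
wrap2 = π + 2β = 180.0000°
tangent length = C·cosβ = 82.0000
L = r1·wrap1 + r2·wrap2 + 2·C·cosβ = 19·3.1416 + 19·3.1416 + 2·82.0000 = 283.3805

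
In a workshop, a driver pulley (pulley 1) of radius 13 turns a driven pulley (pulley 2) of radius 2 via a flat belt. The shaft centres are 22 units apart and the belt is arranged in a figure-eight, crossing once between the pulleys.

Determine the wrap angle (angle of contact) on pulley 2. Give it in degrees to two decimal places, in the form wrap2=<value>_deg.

wrap2=265.97_deg

crossed belt: β = asin((r1+r2)/C) = asin(15/22) = 42.9859°
wrap1 = wrap2 = π + 2β = 265.9718°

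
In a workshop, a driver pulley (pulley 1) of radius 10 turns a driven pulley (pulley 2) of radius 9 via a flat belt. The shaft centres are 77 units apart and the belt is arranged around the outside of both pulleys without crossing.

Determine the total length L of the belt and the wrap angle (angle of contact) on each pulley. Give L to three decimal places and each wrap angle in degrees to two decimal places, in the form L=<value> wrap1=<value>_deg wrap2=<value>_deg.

open belt: β = asin((r2−r1)/C) = asin(-1/77) = -0.7441°
wrap1 = π − 2β = 181.4882°
wrap2 = π + 2β = 178.5118°
tangent length = C·cosβ = 76.9935
L = r1·wrap1 + r2·wrap2 + 2·C·cosβ = 10·3.1676 + 9·3.1156 + 2·76.9935 = 213.7032

L=213.703 wrap1=181.49_deg wrap2=178.51_deg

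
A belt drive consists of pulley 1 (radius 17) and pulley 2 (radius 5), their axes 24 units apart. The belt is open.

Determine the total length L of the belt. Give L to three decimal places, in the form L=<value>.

open belt: β = asin((r2−r1)/C) = asin(-12/24) = -30.0000°
wrap1 = π − 2β = 240.0000°
wrap2 = π + 2β = 120.0000°
tangent length = C·cosβ = 20.7846
L = r1·wrap1 + r2·wrap2 + 2·C·cosβ = 17·4.1888 + 5·2.0944 + 2·20.7846 = 123.2506

L=123.251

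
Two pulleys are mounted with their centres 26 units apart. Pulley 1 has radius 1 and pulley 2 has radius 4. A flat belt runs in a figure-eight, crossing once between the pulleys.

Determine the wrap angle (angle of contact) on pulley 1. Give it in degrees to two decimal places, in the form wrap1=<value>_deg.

wrap1=202.17_deg

crossed belt: β = asin((r1+r2)/C) = asin(5/26) = 11.0875°
wrap1 = wrap2 = π + 2β = 202.1750°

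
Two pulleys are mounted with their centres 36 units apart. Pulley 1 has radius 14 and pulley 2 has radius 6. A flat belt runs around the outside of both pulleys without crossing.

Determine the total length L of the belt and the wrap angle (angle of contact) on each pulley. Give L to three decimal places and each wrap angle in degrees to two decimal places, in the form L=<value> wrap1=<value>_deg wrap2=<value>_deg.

open belt: β = asin((r2−r1)/C) = asin(-8/36) = -12.8396°
wrap1 = π − 2β = 205.6792°
wrap2 = π + 2β = 154.3208°
tangent length = C·cosβ = 35.0999
L = r1·wrap1 + r2·wrap2 + 2·C·cosβ = 14·3.5898 + 6·2.6934 + 2·35.0999 = 136.6171

L=136.617 wrap1=205.68_deg wrap2=154.32_deg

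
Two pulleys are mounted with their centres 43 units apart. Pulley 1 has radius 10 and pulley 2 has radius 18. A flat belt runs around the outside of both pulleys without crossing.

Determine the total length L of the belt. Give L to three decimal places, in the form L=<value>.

open belt: β = asin((r2−r1)/C) = asin(8/43) = 10.7222°
wrap1 = π − 2β = 158.5557°
wrap2 = π + 2β = 201.4443°
tangent length = C·cosβ = 42.2493
L = r1·wrap1 + r2·wrap2 + 2·C·cosβ = 10·2.7673 + 18·3.5159 + 2·42.2493 = 175.4573

L=175.457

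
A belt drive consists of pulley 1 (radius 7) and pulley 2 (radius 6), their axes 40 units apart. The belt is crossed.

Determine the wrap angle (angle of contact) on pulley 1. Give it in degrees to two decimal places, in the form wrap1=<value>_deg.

crossed belt: β = asin((r1+r2)/C) = asin(13/40) = 18.9656°
wrap1 = wrap2 = π + 2β = 217.9311°

wrap1=217.93_deg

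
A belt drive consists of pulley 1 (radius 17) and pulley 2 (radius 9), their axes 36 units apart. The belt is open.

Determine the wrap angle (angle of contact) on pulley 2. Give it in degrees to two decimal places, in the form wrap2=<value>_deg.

wrap2=154.32_deg

open belt: β = asin((r2−r1)/C) = asin(-8/36) = -12.8396°
wrap1 = π − 2β = 205.6792°
wrap2 = π + 2β = 154.3208°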